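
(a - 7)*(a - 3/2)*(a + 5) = a^3 - 7*a^2/2 - 32*a + 105/2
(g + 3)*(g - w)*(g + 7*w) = g^3 + 6*g^2*w + 3*g^2 - 7*g*w^2 + 18*g*w - 21*w^2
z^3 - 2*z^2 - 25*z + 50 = (z - 5)*(z - 2)*(z + 5)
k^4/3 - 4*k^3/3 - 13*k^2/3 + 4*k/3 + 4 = (k/3 + 1/3)*(k - 6)*(k - 1)*(k + 2)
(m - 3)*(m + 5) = m^2 + 2*m - 15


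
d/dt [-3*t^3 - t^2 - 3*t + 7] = -9*t^2 - 2*t - 3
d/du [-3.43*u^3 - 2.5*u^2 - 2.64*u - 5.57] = -10.29*u^2 - 5.0*u - 2.64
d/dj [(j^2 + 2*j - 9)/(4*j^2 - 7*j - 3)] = 3*(-5*j^2 + 22*j - 23)/(16*j^4 - 56*j^3 + 25*j^2 + 42*j + 9)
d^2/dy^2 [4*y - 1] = 0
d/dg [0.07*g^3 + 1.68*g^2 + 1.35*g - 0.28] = 0.21*g^2 + 3.36*g + 1.35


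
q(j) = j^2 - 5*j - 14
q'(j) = 2*j - 5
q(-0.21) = -12.91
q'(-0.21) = -5.42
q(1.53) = -19.31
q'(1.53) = -1.94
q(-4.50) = 28.75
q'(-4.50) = -14.00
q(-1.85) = -1.33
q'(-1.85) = -8.70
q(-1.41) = -4.96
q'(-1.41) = -7.82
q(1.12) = -18.35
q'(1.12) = -2.76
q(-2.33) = 3.08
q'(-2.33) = -9.66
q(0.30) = -15.41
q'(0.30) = -4.40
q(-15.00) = 286.00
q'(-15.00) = -35.00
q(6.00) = -8.00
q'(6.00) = 7.00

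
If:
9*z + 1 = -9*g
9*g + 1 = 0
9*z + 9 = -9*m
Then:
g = -1/9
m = -1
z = 0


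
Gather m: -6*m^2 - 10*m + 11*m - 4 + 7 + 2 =-6*m^2 + m + 5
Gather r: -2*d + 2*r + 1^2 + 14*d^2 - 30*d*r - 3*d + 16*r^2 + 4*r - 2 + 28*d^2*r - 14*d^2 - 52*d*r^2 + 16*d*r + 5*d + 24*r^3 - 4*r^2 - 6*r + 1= 24*r^3 + r^2*(12 - 52*d) + r*(28*d^2 - 14*d)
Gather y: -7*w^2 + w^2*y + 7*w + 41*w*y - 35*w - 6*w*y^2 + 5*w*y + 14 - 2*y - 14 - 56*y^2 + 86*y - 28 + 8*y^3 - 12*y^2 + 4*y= -7*w^2 - 28*w + 8*y^3 + y^2*(-6*w - 68) + y*(w^2 + 46*w + 88) - 28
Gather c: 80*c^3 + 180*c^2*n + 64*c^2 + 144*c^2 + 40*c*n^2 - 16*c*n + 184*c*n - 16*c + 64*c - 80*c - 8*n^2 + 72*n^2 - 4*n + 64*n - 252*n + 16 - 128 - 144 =80*c^3 + c^2*(180*n + 208) + c*(40*n^2 + 168*n - 32) + 64*n^2 - 192*n - 256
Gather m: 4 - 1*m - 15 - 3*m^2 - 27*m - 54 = -3*m^2 - 28*m - 65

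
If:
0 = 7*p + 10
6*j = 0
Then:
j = 0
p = -10/7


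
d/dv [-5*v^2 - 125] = -10*v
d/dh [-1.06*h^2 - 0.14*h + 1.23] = -2.12*h - 0.14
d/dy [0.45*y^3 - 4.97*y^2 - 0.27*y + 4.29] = 1.35*y^2 - 9.94*y - 0.27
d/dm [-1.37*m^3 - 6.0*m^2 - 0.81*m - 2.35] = -4.11*m^2 - 12.0*m - 0.81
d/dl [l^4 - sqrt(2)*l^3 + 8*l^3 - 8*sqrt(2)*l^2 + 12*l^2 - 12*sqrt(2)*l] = 4*l^3 - 3*sqrt(2)*l^2 + 24*l^2 - 16*sqrt(2)*l + 24*l - 12*sqrt(2)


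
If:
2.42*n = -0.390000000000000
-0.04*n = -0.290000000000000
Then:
No Solution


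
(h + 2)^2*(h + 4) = h^3 + 8*h^2 + 20*h + 16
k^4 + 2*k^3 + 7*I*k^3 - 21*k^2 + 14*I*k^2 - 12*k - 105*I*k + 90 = (k - 3)*(k + 5)*(k + I)*(k + 6*I)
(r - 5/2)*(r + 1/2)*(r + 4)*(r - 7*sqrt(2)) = r^4 - 7*sqrt(2)*r^3 + 2*r^3 - 14*sqrt(2)*r^2 - 37*r^2/4 - 5*r + 259*sqrt(2)*r/4 + 35*sqrt(2)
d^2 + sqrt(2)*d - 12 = (d - 2*sqrt(2))*(d + 3*sqrt(2))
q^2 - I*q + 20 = (q - 5*I)*(q + 4*I)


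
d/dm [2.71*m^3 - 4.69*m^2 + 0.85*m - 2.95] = 8.13*m^2 - 9.38*m + 0.85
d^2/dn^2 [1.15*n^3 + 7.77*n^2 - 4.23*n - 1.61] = 6.9*n + 15.54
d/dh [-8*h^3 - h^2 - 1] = 2*h*(-12*h - 1)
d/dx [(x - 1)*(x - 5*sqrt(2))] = 2*x - 5*sqrt(2) - 1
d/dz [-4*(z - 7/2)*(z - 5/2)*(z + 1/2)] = -12*z^2 + 44*z - 23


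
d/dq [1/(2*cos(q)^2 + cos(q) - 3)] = (4*cos(q) + 1)*sin(q)/(cos(q) + cos(2*q) - 2)^2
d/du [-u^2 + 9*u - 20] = 9 - 2*u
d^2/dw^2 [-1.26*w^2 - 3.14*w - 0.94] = -2.52000000000000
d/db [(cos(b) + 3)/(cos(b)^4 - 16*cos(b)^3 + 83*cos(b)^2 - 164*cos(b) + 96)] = (3*sin(b)^4 + 55*sin(b)^2 + 483*cos(b) - 5*cos(3*b) - 646)*sin(b)/((cos(b) - 8)^2*(cos(b) - 4)^2*(cos(b) - 3)^2*(cos(b) - 1)^2)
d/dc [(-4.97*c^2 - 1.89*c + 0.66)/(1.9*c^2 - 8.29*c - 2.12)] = (44.7923*c^2 + 18.5648*c + 9.4782)/(3.61*c^4 - 31.502*c^3 + 60.6681*c^2 + 35.1496*c + 4.4944)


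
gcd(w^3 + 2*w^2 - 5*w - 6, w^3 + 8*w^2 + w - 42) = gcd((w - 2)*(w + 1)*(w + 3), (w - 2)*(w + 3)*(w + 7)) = w^2 + w - 6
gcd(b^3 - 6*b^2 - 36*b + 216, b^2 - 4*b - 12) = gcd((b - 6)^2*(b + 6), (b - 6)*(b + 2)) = b - 6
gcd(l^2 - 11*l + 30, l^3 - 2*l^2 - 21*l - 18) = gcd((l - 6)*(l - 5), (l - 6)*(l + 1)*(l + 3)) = l - 6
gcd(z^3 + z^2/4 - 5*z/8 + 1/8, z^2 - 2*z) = 1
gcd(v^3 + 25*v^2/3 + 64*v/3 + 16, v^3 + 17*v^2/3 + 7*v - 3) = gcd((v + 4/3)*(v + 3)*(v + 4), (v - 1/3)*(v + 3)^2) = v + 3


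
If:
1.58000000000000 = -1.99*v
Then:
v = -0.79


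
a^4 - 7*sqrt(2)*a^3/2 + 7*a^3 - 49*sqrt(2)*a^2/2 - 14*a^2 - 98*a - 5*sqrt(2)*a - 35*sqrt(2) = (a + 7)*(a - 5*sqrt(2))*(a + sqrt(2)/2)*(a + sqrt(2))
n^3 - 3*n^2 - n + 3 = (n - 3)*(n - 1)*(n + 1)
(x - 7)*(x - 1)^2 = x^3 - 9*x^2 + 15*x - 7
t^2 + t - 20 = (t - 4)*(t + 5)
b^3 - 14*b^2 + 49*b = b*(b - 7)^2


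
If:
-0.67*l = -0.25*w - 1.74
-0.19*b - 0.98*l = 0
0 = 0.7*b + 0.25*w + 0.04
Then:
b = 2.98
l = -0.58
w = -8.51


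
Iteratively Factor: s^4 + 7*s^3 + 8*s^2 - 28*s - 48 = (s + 3)*(s^3 + 4*s^2 - 4*s - 16) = (s - 2)*(s + 3)*(s^2 + 6*s + 8) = (s - 2)*(s + 3)*(s + 4)*(s + 2)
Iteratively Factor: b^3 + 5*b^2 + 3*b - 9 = (b + 3)*(b^2 + 2*b - 3) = (b + 3)^2*(b - 1)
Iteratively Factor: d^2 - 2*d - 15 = (d + 3)*(d - 5)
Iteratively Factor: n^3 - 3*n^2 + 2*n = (n)*(n^2 - 3*n + 2) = n*(n - 2)*(n - 1)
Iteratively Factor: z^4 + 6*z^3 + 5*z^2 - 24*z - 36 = (z - 2)*(z^3 + 8*z^2 + 21*z + 18) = (z - 2)*(z + 3)*(z^2 + 5*z + 6) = (z - 2)*(z + 3)^2*(z + 2)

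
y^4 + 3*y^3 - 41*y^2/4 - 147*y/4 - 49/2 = (y - 7/2)*(y + 1)*(y + 2)*(y + 7/2)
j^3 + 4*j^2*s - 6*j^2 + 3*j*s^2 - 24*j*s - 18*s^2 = (j - 6)*(j + s)*(j + 3*s)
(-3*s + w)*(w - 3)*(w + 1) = -3*s*w^2 + 6*s*w + 9*s + w^3 - 2*w^2 - 3*w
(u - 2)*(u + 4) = u^2 + 2*u - 8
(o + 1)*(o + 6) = o^2 + 7*o + 6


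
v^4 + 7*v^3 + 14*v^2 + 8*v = v*(v + 1)*(v + 2)*(v + 4)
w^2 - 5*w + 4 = (w - 4)*(w - 1)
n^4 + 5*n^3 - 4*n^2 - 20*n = n*(n - 2)*(n + 2)*(n + 5)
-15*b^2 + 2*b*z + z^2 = (-3*b + z)*(5*b + z)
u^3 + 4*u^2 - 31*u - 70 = (u - 5)*(u + 2)*(u + 7)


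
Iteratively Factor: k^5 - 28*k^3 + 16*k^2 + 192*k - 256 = (k - 2)*(k^4 + 2*k^3 - 24*k^2 - 32*k + 128) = (k - 2)^2*(k^3 + 4*k^2 - 16*k - 64) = (k - 4)*(k - 2)^2*(k^2 + 8*k + 16) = (k - 4)*(k - 2)^2*(k + 4)*(k + 4)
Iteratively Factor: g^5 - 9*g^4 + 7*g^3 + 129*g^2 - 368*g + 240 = (g - 3)*(g^4 - 6*g^3 - 11*g^2 + 96*g - 80) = (g - 5)*(g - 3)*(g^3 - g^2 - 16*g + 16) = (g - 5)*(g - 3)*(g + 4)*(g^2 - 5*g + 4) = (g - 5)*(g - 3)*(g - 1)*(g + 4)*(g - 4)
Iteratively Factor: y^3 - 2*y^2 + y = (y)*(y^2 - 2*y + 1) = y*(y - 1)*(y - 1)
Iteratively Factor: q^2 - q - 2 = (q + 1)*(q - 2)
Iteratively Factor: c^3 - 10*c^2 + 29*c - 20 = (c - 5)*(c^2 - 5*c + 4) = (c - 5)*(c - 1)*(c - 4)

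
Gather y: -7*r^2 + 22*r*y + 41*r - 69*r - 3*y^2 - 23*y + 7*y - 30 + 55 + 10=-7*r^2 - 28*r - 3*y^2 + y*(22*r - 16) + 35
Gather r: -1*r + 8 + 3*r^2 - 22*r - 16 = 3*r^2 - 23*r - 8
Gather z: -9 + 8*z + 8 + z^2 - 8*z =z^2 - 1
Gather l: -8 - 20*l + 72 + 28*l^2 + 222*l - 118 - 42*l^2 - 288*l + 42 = -14*l^2 - 86*l - 12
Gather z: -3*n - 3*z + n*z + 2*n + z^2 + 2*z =-n + z^2 + z*(n - 1)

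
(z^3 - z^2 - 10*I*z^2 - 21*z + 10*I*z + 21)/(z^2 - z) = z - 10*I - 21/z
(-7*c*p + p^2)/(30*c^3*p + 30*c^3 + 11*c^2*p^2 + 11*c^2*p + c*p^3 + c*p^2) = p*(-7*c + p)/(c*(30*c^2*p + 30*c^2 + 11*c*p^2 + 11*c*p + p^3 + p^2))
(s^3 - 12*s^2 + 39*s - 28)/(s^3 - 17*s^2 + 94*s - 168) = (s - 1)/(s - 6)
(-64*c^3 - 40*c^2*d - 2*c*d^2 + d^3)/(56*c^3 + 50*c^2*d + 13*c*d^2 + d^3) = (-8*c + d)/(7*c + d)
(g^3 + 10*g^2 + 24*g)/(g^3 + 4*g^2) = (g + 6)/g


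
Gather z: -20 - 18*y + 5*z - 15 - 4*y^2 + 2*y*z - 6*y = -4*y^2 - 24*y + z*(2*y + 5) - 35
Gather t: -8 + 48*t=48*t - 8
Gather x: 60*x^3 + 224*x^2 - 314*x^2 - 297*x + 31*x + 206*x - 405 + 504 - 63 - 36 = 60*x^3 - 90*x^2 - 60*x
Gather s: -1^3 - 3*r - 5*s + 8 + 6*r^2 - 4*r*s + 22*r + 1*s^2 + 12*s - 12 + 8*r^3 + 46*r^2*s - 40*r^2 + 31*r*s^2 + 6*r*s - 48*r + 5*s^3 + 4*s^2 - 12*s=8*r^3 - 34*r^2 - 29*r + 5*s^3 + s^2*(31*r + 5) + s*(46*r^2 + 2*r - 5) - 5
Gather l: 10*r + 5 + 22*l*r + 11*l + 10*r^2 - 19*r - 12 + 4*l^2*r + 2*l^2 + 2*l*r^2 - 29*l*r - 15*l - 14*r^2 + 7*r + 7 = l^2*(4*r + 2) + l*(2*r^2 - 7*r - 4) - 4*r^2 - 2*r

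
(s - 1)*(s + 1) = s^2 - 1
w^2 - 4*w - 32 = (w - 8)*(w + 4)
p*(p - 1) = p^2 - p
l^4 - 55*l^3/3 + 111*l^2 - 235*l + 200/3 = (l - 8)*(l - 5)^2*(l - 1/3)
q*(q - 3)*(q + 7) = q^3 + 4*q^2 - 21*q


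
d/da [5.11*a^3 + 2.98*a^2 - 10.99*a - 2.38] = 15.33*a^2 + 5.96*a - 10.99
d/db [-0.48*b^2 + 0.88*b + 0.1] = 0.88 - 0.96*b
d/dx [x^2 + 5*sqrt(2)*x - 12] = 2*x + 5*sqrt(2)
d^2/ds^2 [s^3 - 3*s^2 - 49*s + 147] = 6*s - 6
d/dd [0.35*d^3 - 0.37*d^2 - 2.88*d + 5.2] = 1.05*d^2 - 0.74*d - 2.88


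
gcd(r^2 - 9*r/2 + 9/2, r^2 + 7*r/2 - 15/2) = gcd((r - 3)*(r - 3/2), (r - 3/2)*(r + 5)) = r - 3/2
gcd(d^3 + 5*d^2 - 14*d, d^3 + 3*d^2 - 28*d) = d^2 + 7*d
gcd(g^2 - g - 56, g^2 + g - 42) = g + 7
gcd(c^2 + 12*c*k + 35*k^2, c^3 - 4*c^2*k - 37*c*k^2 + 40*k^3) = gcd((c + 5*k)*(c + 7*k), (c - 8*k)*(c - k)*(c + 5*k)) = c + 5*k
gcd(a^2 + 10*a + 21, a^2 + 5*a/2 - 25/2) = 1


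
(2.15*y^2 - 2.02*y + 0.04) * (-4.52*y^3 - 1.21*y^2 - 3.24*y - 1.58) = -9.718*y^5 + 6.5289*y^4 - 4.7026*y^3 + 3.0994*y^2 + 3.062*y - 0.0632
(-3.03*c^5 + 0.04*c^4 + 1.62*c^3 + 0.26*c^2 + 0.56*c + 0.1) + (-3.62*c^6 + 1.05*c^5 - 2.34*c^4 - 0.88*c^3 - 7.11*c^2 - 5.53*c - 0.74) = -3.62*c^6 - 1.98*c^5 - 2.3*c^4 + 0.74*c^3 - 6.85*c^2 - 4.97*c - 0.64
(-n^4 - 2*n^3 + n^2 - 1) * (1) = -n^4 - 2*n^3 + n^2 - 1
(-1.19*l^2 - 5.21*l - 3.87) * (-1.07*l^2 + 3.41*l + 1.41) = 1.2733*l^4 + 1.5168*l^3 - 15.3031*l^2 - 20.5428*l - 5.4567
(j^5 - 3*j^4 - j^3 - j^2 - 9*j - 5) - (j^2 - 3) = j^5 - 3*j^4 - j^3 - 2*j^2 - 9*j - 2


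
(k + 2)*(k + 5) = k^2 + 7*k + 10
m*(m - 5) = m^2 - 5*m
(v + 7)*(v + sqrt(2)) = v^2 + sqrt(2)*v + 7*v + 7*sqrt(2)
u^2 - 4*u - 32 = (u - 8)*(u + 4)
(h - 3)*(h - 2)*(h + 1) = h^3 - 4*h^2 + h + 6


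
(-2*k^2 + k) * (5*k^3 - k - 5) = -10*k^5 + 5*k^4 + 2*k^3 + 9*k^2 - 5*k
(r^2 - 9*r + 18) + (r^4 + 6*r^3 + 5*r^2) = r^4 + 6*r^3 + 6*r^2 - 9*r + 18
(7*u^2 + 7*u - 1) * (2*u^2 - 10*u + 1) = 14*u^4 - 56*u^3 - 65*u^2 + 17*u - 1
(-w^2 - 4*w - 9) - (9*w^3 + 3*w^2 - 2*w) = -9*w^3 - 4*w^2 - 2*w - 9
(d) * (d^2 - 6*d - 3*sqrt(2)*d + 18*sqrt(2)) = d^3 - 6*d^2 - 3*sqrt(2)*d^2 + 18*sqrt(2)*d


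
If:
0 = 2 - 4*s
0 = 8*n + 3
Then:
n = -3/8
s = 1/2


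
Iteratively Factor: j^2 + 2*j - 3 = (j + 3)*(j - 1)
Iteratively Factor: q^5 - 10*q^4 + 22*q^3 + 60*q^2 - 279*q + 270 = (q - 3)*(q^4 - 7*q^3 + q^2 + 63*q - 90) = (q - 5)*(q - 3)*(q^3 - 2*q^2 - 9*q + 18) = (q - 5)*(q - 3)*(q - 2)*(q^2 - 9) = (q - 5)*(q - 3)*(q - 2)*(q + 3)*(q - 3)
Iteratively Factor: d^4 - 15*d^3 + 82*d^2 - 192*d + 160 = (d - 4)*(d^3 - 11*d^2 + 38*d - 40) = (d - 4)*(d - 2)*(d^2 - 9*d + 20) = (d - 5)*(d - 4)*(d - 2)*(d - 4)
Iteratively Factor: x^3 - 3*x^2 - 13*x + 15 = (x - 5)*(x^2 + 2*x - 3) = (x - 5)*(x + 3)*(x - 1)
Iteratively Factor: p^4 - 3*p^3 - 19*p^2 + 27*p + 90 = (p - 5)*(p^3 + 2*p^2 - 9*p - 18) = (p - 5)*(p + 3)*(p^2 - p - 6) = (p - 5)*(p - 3)*(p + 3)*(p + 2)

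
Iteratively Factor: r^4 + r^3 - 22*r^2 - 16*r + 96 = (r - 2)*(r^3 + 3*r^2 - 16*r - 48) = (r - 2)*(r + 3)*(r^2 - 16) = (r - 2)*(r + 3)*(r + 4)*(r - 4)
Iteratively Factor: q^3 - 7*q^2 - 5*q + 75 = (q - 5)*(q^2 - 2*q - 15) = (q - 5)^2*(q + 3)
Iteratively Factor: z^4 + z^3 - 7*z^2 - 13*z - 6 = (z + 1)*(z^3 - 7*z - 6) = (z + 1)^2*(z^2 - z - 6) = (z + 1)^2*(z + 2)*(z - 3)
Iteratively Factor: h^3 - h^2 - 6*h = (h - 3)*(h^2 + 2*h) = h*(h - 3)*(h + 2)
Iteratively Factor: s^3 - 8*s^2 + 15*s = (s - 3)*(s^2 - 5*s) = (s - 5)*(s - 3)*(s)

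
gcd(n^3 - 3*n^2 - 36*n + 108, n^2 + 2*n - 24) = n + 6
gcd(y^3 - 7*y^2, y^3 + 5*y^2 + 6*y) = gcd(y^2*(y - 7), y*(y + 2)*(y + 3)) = y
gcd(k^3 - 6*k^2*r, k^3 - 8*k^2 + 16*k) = k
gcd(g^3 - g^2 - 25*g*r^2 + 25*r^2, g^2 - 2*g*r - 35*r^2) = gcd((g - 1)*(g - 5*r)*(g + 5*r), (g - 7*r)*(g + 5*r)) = g + 5*r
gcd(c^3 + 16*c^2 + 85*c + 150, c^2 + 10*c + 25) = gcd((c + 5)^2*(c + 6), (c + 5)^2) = c^2 + 10*c + 25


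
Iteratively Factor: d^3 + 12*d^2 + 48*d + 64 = (d + 4)*(d^2 + 8*d + 16) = (d + 4)^2*(d + 4)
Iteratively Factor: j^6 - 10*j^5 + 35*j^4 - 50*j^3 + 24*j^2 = (j - 1)*(j^5 - 9*j^4 + 26*j^3 - 24*j^2) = (j - 3)*(j - 1)*(j^4 - 6*j^3 + 8*j^2) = (j - 3)*(j - 2)*(j - 1)*(j^3 - 4*j^2) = (j - 4)*(j - 3)*(j - 2)*(j - 1)*(j^2) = j*(j - 4)*(j - 3)*(j - 2)*(j - 1)*(j)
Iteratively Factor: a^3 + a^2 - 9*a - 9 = (a + 1)*(a^2 - 9) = (a + 1)*(a + 3)*(a - 3)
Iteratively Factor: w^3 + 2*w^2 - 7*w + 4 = (w + 4)*(w^2 - 2*w + 1) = (w - 1)*(w + 4)*(w - 1)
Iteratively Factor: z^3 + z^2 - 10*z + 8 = (z - 2)*(z^2 + 3*z - 4) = (z - 2)*(z + 4)*(z - 1)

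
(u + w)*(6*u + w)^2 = 36*u^3 + 48*u^2*w + 13*u*w^2 + w^3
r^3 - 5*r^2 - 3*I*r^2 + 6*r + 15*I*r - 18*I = (r - 3)*(r - 2)*(r - 3*I)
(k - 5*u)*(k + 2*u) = k^2 - 3*k*u - 10*u^2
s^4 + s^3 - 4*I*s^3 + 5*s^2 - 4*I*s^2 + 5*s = s*(s + 1)*(s - 5*I)*(s + I)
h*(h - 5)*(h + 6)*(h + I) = h^4 + h^3 + I*h^3 - 30*h^2 + I*h^2 - 30*I*h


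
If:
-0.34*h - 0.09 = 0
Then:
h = -0.26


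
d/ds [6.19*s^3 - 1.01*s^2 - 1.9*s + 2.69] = 18.57*s^2 - 2.02*s - 1.9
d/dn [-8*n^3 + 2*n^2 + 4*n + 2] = -24*n^2 + 4*n + 4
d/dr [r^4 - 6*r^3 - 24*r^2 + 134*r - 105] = 4*r^3 - 18*r^2 - 48*r + 134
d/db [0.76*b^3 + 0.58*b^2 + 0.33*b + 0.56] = 2.28*b^2 + 1.16*b + 0.33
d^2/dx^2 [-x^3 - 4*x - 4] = -6*x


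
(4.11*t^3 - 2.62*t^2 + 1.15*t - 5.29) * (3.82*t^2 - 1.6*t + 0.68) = 15.7002*t^5 - 16.5844*t^4 + 11.3798*t^3 - 23.8294*t^2 + 9.246*t - 3.5972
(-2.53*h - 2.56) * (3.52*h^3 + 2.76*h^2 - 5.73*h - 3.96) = -8.9056*h^4 - 15.994*h^3 + 7.4313*h^2 + 24.6876*h + 10.1376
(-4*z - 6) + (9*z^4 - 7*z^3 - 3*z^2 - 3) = 9*z^4 - 7*z^3 - 3*z^2 - 4*z - 9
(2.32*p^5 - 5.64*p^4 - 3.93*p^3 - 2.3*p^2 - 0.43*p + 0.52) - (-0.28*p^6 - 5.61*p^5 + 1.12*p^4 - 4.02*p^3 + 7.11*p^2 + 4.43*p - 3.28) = 0.28*p^6 + 7.93*p^5 - 6.76*p^4 + 0.0899999999999994*p^3 - 9.41*p^2 - 4.86*p + 3.8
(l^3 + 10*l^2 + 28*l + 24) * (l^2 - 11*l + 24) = l^5 - l^4 - 58*l^3 - 44*l^2 + 408*l + 576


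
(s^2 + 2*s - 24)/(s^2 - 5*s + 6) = (s^2 + 2*s - 24)/(s^2 - 5*s + 6)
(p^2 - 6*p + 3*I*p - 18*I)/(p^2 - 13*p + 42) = (p + 3*I)/(p - 7)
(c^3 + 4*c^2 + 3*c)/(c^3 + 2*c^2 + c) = (c + 3)/(c + 1)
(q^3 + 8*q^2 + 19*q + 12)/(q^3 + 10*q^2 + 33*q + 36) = (q + 1)/(q + 3)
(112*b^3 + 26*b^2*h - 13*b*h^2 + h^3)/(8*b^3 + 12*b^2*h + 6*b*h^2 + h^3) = (56*b^2 - 15*b*h + h^2)/(4*b^2 + 4*b*h + h^2)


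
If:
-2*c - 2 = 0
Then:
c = -1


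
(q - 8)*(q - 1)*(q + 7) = q^3 - 2*q^2 - 55*q + 56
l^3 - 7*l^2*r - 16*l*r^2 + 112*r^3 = (l - 7*r)*(l - 4*r)*(l + 4*r)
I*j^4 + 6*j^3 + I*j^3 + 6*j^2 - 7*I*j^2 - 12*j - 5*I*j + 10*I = (j + 2)*(j - 5*I)*(j - I)*(I*j - I)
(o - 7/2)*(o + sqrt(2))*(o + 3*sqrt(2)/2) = o^3 - 7*o^2/2 + 5*sqrt(2)*o^2/2 - 35*sqrt(2)*o/4 + 3*o - 21/2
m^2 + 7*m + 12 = (m + 3)*(m + 4)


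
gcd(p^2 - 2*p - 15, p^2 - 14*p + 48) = 1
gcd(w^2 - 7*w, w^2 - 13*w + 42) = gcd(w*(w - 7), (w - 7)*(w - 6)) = w - 7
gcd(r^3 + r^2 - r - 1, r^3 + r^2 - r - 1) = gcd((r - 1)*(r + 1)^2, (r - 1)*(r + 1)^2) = r^3 + r^2 - r - 1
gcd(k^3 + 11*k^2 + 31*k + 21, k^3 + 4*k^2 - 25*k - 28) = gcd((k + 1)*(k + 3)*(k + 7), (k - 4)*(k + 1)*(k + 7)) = k^2 + 8*k + 7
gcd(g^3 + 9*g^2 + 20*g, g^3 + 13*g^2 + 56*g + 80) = g^2 + 9*g + 20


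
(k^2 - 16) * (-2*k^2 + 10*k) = -2*k^4 + 10*k^3 + 32*k^2 - 160*k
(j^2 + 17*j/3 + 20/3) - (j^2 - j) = 20*j/3 + 20/3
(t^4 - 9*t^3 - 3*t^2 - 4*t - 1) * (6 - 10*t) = -10*t^5 + 96*t^4 - 24*t^3 + 22*t^2 - 14*t - 6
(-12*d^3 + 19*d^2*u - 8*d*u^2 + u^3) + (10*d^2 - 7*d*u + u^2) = -12*d^3 + 19*d^2*u + 10*d^2 - 8*d*u^2 - 7*d*u + u^3 + u^2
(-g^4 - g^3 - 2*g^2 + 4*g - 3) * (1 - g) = g^5 + g^3 - 6*g^2 + 7*g - 3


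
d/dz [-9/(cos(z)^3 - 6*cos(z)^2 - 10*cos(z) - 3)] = 9*(-3*cos(z)^2 + 12*cos(z) + 10)*sin(z)/((cos(z) + 1)^2*(sin(z)^2 + 7*cos(z) + 2)^2)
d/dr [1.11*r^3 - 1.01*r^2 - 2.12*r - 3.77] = 3.33*r^2 - 2.02*r - 2.12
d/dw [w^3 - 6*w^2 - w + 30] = 3*w^2 - 12*w - 1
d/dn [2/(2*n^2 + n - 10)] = 2*(-4*n - 1)/(2*n^2 + n - 10)^2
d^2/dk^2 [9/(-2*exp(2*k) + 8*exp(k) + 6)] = 18*(-(1 - exp(k))*(-exp(2*k) + 4*exp(k) + 3) + 2*(exp(k) - 2)^2*exp(k))*exp(k)/(-exp(2*k) + 4*exp(k) + 3)^3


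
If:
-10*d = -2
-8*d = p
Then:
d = 1/5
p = -8/5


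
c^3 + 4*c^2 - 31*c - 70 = (c - 5)*(c + 2)*(c + 7)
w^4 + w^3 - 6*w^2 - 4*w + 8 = (w - 2)*(w - 1)*(w + 2)^2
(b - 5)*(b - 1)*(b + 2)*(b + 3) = b^4 - b^3 - 19*b^2 - 11*b + 30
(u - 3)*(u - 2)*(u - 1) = u^3 - 6*u^2 + 11*u - 6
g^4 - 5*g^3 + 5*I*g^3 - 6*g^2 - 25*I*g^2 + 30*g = g*(g - 5)*(g + 2*I)*(g + 3*I)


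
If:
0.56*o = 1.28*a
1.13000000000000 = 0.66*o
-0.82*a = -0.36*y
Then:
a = 0.75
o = 1.71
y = 1.71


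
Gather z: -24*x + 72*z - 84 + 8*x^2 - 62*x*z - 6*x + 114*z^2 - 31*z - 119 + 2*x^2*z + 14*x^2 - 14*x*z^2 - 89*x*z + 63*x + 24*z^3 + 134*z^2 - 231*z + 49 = 22*x^2 + 33*x + 24*z^3 + z^2*(248 - 14*x) + z*(2*x^2 - 151*x - 190) - 154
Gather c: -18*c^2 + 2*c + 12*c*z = -18*c^2 + c*(12*z + 2)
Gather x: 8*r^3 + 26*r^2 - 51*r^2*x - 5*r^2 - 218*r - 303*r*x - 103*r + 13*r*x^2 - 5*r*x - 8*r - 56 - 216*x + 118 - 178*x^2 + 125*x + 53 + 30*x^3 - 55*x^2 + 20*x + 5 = 8*r^3 + 21*r^2 - 329*r + 30*x^3 + x^2*(13*r - 233) + x*(-51*r^2 - 308*r - 71) + 120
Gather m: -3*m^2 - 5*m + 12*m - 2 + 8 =-3*m^2 + 7*m + 6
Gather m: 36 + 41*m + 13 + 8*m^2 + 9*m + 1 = 8*m^2 + 50*m + 50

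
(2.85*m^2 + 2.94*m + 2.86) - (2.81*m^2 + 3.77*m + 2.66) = 0.04*m^2 - 0.83*m + 0.2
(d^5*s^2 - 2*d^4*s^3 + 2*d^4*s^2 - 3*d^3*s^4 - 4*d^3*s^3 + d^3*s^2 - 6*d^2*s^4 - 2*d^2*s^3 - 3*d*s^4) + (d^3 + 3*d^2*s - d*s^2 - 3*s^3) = d^5*s^2 - 2*d^4*s^3 + 2*d^4*s^2 - 3*d^3*s^4 - 4*d^3*s^3 + d^3*s^2 + d^3 - 6*d^2*s^4 - 2*d^2*s^3 + 3*d^2*s - 3*d*s^4 - d*s^2 - 3*s^3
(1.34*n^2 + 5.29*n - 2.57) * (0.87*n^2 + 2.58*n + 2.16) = 1.1658*n^4 + 8.0595*n^3 + 14.3067*n^2 + 4.7958*n - 5.5512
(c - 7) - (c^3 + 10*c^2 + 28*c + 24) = -c^3 - 10*c^2 - 27*c - 31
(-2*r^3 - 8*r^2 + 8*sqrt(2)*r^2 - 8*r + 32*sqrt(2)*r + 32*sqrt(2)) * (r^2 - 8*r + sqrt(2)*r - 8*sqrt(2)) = -2*r^5 + 8*r^4 + 6*sqrt(2)*r^4 - 24*sqrt(2)*r^3 + 72*r^3 - 168*sqrt(2)*r^2 - 448*r - 192*sqrt(2)*r - 512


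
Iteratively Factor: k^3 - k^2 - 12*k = (k + 3)*(k^2 - 4*k) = k*(k + 3)*(k - 4)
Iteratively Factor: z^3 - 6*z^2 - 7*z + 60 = (z - 4)*(z^2 - 2*z - 15) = (z - 4)*(z + 3)*(z - 5)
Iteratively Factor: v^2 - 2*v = (v - 2)*(v)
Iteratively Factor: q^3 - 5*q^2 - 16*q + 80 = (q + 4)*(q^2 - 9*q + 20) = (q - 4)*(q + 4)*(q - 5)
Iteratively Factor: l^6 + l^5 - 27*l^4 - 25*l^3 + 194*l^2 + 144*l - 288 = (l + 4)*(l^5 - 3*l^4 - 15*l^3 + 35*l^2 + 54*l - 72) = (l + 2)*(l + 4)*(l^4 - 5*l^3 - 5*l^2 + 45*l - 36) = (l - 1)*(l + 2)*(l + 4)*(l^3 - 4*l^2 - 9*l + 36) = (l - 3)*(l - 1)*(l + 2)*(l + 4)*(l^2 - l - 12) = (l - 3)*(l - 1)*(l + 2)*(l + 3)*(l + 4)*(l - 4)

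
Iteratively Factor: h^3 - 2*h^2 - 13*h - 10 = (h + 1)*(h^2 - 3*h - 10) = (h + 1)*(h + 2)*(h - 5)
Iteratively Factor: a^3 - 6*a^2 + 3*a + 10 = (a - 5)*(a^2 - a - 2) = (a - 5)*(a - 2)*(a + 1)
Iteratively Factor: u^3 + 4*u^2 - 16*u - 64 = (u + 4)*(u^2 - 16) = (u - 4)*(u + 4)*(u + 4)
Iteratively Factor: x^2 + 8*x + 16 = (x + 4)*(x + 4)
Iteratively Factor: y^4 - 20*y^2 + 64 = (y - 4)*(y^3 + 4*y^2 - 4*y - 16) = (y - 4)*(y - 2)*(y^2 + 6*y + 8) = (y - 4)*(y - 2)*(y + 2)*(y + 4)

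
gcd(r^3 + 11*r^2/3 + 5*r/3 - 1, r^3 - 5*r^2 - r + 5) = r + 1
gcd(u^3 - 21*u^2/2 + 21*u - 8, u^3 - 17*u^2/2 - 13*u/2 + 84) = u - 8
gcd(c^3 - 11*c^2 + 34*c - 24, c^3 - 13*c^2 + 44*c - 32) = c^2 - 5*c + 4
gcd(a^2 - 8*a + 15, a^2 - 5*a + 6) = a - 3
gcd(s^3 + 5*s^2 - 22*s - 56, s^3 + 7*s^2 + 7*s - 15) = 1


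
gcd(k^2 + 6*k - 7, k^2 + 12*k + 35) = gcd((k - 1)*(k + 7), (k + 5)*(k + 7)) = k + 7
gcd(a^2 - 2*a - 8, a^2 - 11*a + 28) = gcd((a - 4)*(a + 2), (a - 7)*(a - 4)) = a - 4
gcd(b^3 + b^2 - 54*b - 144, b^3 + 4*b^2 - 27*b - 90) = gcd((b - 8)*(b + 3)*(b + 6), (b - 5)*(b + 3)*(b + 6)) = b^2 + 9*b + 18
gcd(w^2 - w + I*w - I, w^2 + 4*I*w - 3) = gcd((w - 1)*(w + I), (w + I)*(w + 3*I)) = w + I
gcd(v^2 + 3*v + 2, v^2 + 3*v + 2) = v^2 + 3*v + 2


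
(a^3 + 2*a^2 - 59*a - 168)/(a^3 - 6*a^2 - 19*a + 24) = (a + 7)/(a - 1)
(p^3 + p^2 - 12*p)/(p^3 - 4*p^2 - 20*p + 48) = p*(p - 3)/(p^2 - 8*p + 12)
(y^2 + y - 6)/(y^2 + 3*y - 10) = (y + 3)/(y + 5)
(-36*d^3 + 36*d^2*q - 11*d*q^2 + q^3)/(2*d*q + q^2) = (-36*d^3 + 36*d^2*q - 11*d*q^2 + q^3)/(q*(2*d + q))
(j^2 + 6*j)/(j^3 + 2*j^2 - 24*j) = 1/(j - 4)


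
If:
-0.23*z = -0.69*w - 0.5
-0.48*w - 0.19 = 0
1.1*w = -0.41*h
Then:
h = 1.06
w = -0.40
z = 0.99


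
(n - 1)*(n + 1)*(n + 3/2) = n^3 + 3*n^2/2 - n - 3/2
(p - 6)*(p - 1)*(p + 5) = p^3 - 2*p^2 - 29*p + 30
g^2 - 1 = (g - 1)*(g + 1)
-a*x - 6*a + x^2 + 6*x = (-a + x)*(x + 6)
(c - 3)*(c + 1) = c^2 - 2*c - 3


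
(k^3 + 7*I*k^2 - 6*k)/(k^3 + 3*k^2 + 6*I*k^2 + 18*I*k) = (k + I)/(k + 3)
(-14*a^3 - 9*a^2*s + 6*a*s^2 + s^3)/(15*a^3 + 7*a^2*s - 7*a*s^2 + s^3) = (-14*a^2 + 5*a*s + s^2)/(15*a^2 - 8*a*s + s^2)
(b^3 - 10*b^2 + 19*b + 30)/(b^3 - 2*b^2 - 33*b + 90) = (b^2 - 5*b - 6)/(b^2 + 3*b - 18)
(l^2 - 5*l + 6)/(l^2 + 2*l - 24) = (l^2 - 5*l + 6)/(l^2 + 2*l - 24)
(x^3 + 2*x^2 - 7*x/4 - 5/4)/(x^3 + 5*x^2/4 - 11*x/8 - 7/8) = 2*(2*x + 5)/(4*x + 7)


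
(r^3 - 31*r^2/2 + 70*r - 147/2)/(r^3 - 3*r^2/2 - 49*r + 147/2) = (r - 7)/(r + 7)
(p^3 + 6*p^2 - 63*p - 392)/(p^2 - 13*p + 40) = (p^2 + 14*p + 49)/(p - 5)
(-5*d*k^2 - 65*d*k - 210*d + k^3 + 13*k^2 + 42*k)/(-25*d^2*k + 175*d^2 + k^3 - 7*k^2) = (k^2 + 13*k + 42)/(5*d*k - 35*d + k^2 - 7*k)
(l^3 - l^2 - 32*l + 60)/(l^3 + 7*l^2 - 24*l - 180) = (l - 2)/(l + 6)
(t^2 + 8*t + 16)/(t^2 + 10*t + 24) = (t + 4)/(t + 6)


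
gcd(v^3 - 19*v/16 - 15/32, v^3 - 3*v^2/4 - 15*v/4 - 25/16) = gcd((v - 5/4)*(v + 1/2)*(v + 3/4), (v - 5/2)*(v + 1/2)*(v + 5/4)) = v + 1/2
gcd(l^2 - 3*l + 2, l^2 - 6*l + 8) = l - 2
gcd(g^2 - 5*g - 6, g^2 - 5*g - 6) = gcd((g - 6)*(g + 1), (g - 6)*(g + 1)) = g^2 - 5*g - 6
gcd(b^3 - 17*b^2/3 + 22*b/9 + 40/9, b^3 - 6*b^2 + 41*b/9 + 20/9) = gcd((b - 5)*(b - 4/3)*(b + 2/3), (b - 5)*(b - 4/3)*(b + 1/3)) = b^2 - 19*b/3 + 20/3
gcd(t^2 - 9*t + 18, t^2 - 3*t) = t - 3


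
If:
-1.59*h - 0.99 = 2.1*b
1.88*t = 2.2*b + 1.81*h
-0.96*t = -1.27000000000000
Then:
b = -18.96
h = 24.43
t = 1.32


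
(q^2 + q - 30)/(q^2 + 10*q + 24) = (q - 5)/(q + 4)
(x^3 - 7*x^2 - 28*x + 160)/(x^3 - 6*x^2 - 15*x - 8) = (x^2 + x - 20)/(x^2 + 2*x + 1)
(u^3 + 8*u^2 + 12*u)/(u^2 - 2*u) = (u^2 + 8*u + 12)/(u - 2)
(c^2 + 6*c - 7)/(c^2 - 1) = (c + 7)/(c + 1)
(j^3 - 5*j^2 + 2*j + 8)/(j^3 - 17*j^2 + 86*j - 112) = (j^2 - 3*j - 4)/(j^2 - 15*j + 56)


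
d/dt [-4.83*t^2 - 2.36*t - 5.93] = -9.66*t - 2.36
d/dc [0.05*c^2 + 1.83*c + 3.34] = 0.1*c + 1.83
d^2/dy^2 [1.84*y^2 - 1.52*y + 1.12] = 3.68000000000000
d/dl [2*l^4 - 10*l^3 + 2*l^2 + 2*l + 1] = 8*l^3 - 30*l^2 + 4*l + 2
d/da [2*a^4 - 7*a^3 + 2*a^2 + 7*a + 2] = 8*a^3 - 21*a^2 + 4*a + 7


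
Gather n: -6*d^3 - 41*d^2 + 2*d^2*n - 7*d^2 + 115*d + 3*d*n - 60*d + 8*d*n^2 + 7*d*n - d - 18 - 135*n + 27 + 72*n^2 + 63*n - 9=-6*d^3 - 48*d^2 + 54*d + n^2*(8*d + 72) + n*(2*d^2 + 10*d - 72)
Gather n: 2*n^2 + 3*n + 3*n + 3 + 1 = 2*n^2 + 6*n + 4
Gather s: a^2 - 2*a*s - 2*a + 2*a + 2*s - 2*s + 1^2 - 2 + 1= a^2 - 2*a*s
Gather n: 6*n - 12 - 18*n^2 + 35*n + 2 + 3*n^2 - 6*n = -15*n^2 + 35*n - 10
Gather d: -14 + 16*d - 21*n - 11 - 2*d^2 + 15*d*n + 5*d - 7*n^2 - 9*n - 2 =-2*d^2 + d*(15*n + 21) - 7*n^2 - 30*n - 27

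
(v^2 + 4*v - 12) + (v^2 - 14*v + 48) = 2*v^2 - 10*v + 36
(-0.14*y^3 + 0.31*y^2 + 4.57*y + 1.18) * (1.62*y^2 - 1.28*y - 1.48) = -0.2268*y^5 + 0.6814*y^4 + 7.2138*y^3 - 4.3968*y^2 - 8.274*y - 1.7464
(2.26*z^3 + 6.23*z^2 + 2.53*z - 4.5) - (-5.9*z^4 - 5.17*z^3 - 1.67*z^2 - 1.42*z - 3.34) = 5.9*z^4 + 7.43*z^3 + 7.9*z^2 + 3.95*z - 1.16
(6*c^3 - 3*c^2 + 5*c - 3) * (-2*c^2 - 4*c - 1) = -12*c^5 - 18*c^4 - 4*c^3 - 11*c^2 + 7*c + 3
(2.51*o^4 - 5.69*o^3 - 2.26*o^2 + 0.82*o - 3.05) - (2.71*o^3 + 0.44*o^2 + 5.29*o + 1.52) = 2.51*o^4 - 8.4*o^3 - 2.7*o^2 - 4.47*o - 4.57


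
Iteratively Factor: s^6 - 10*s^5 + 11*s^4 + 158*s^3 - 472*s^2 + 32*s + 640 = (s - 5)*(s^5 - 5*s^4 - 14*s^3 + 88*s^2 - 32*s - 128) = (s - 5)*(s - 4)*(s^4 - s^3 - 18*s^2 + 16*s + 32) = (s - 5)*(s - 4)*(s - 2)*(s^3 + s^2 - 16*s - 16) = (s - 5)*(s - 4)^2*(s - 2)*(s^2 + 5*s + 4) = (s - 5)*(s - 4)^2*(s - 2)*(s + 1)*(s + 4)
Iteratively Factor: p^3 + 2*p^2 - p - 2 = (p - 1)*(p^2 + 3*p + 2) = (p - 1)*(p + 2)*(p + 1)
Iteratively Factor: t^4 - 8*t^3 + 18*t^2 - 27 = (t - 3)*(t^3 - 5*t^2 + 3*t + 9) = (t - 3)*(t + 1)*(t^2 - 6*t + 9) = (t - 3)^2*(t + 1)*(t - 3)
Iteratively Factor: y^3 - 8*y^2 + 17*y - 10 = (y - 5)*(y^2 - 3*y + 2) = (y - 5)*(y - 1)*(y - 2)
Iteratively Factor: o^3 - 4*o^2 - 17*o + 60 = (o + 4)*(o^2 - 8*o + 15) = (o - 3)*(o + 4)*(o - 5)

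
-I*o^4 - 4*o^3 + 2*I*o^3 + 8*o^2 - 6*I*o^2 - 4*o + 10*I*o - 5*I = (o - 1)^2*(o - 5*I)*(-I*o + 1)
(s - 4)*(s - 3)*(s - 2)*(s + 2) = s^4 - 7*s^3 + 8*s^2 + 28*s - 48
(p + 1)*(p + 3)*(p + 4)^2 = p^4 + 12*p^3 + 51*p^2 + 88*p + 48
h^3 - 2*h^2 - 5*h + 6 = (h - 3)*(h - 1)*(h + 2)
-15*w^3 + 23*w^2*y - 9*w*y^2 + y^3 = (-5*w + y)*(-3*w + y)*(-w + y)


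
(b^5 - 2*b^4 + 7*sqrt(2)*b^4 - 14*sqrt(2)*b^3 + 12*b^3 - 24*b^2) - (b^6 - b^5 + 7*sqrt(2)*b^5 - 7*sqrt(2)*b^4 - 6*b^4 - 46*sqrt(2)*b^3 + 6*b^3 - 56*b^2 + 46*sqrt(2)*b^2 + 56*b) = -b^6 - 7*sqrt(2)*b^5 + 2*b^5 + 4*b^4 + 14*sqrt(2)*b^4 + 6*b^3 + 32*sqrt(2)*b^3 - 46*sqrt(2)*b^2 + 32*b^2 - 56*b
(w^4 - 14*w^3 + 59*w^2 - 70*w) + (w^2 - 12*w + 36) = w^4 - 14*w^3 + 60*w^2 - 82*w + 36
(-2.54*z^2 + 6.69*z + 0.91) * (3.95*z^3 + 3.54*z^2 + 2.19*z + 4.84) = -10.033*z^5 + 17.4339*z^4 + 21.7145*z^3 + 5.5789*z^2 + 34.3725*z + 4.4044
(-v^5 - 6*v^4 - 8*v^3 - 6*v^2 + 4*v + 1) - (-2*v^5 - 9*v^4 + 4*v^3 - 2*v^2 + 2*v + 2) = v^5 + 3*v^4 - 12*v^3 - 4*v^2 + 2*v - 1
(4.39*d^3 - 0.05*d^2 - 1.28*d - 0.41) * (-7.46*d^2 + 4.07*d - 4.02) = -32.7494*d^5 + 18.2403*d^4 - 8.30249999999999*d^3 - 1.95*d^2 + 3.4769*d + 1.6482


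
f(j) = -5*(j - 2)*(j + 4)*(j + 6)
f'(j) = -5*(j - 2)*(j + 4) - 5*(j - 2)*(j + 6) - 5*(j + 4)*(j + 6)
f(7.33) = -4024.92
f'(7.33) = -1412.33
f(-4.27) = -14.64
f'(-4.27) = 48.11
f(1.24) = 144.16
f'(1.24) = -142.26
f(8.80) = -6440.96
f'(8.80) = -1885.60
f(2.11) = -27.25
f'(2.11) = -255.58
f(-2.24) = 140.29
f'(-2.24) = 83.94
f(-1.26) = 211.70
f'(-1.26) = 56.99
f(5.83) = -2226.93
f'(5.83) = -996.23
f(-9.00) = 825.00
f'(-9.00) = -515.00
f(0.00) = 240.00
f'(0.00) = -20.00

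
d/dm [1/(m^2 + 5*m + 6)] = (-2*m - 5)/(m^2 + 5*m + 6)^2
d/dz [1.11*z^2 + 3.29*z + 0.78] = 2.22*z + 3.29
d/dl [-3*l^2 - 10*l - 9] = -6*l - 10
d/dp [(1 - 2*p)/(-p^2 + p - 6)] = (-2*p^2 + 2*p + 11)/(p^4 - 2*p^3 + 13*p^2 - 12*p + 36)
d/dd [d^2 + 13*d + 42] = 2*d + 13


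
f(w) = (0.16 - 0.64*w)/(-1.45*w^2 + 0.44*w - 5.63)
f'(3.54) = -0.01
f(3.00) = 0.10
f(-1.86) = -0.12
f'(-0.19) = 0.10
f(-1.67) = -0.12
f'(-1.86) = -0.00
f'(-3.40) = -0.02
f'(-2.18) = -0.01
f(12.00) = 0.04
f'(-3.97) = -0.01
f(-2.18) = -0.12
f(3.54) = 0.09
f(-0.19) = -0.05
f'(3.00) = -0.01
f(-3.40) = -0.10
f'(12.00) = -0.00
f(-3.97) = -0.09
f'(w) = (0.16 - 0.64*w)*(2.9*w - 0.44)/(-1.45*w^2 + 0.44*w - 5.63)^2 - 0.64/(-1.45*w^2 + 0.44*w - 5.63) = (-0.928*w^2 + 0.464*w + 3.5328)/(2.1025*w^4 - 1.276*w^3 + 16.5206*w^2 - 4.9544*w + 31.6969)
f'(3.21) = -0.01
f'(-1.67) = 0.00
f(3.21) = 0.10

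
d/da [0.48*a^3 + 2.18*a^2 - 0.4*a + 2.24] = 1.44*a^2 + 4.36*a - 0.4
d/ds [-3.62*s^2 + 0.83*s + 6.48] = 0.83 - 7.24*s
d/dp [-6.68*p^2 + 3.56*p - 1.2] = 3.56 - 13.36*p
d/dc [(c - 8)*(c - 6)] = 2*c - 14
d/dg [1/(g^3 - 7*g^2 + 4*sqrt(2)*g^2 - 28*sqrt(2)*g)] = (-3*g^2 - 8*sqrt(2)*g + 14*g + 28*sqrt(2))/(g^2*(g^2 - 7*g + 4*sqrt(2)*g - 28*sqrt(2))^2)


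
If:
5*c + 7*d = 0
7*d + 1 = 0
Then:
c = 1/5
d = -1/7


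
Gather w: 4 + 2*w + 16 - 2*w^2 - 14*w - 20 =-2*w^2 - 12*w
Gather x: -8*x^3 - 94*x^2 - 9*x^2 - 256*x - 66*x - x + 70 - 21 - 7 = -8*x^3 - 103*x^2 - 323*x + 42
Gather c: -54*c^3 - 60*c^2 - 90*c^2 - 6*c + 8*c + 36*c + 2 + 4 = -54*c^3 - 150*c^2 + 38*c + 6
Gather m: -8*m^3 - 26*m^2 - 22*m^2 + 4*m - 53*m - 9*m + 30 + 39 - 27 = -8*m^3 - 48*m^2 - 58*m + 42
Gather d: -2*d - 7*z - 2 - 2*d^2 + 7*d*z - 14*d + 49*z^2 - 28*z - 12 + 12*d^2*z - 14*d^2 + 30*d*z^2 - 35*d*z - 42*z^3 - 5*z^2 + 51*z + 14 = d^2*(12*z - 16) + d*(30*z^2 - 28*z - 16) - 42*z^3 + 44*z^2 + 16*z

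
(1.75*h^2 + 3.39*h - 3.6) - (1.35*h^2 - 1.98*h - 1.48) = 0.4*h^2 + 5.37*h - 2.12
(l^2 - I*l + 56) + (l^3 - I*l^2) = l^3 + l^2 - I*l^2 - I*l + 56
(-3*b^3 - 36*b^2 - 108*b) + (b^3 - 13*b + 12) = -2*b^3 - 36*b^2 - 121*b + 12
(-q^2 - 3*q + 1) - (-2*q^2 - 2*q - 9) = q^2 - q + 10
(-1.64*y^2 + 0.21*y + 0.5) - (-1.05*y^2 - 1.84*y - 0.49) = -0.59*y^2 + 2.05*y + 0.99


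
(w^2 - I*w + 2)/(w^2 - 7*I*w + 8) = (w - 2*I)/(w - 8*I)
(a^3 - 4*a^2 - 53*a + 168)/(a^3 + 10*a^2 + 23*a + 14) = (a^2 - 11*a + 24)/(a^2 + 3*a + 2)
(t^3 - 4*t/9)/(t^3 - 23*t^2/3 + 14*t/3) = (t + 2/3)/(t - 7)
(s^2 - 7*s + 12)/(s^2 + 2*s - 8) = (s^2 - 7*s + 12)/(s^2 + 2*s - 8)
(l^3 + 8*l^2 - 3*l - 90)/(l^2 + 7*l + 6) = (l^2 + 2*l - 15)/(l + 1)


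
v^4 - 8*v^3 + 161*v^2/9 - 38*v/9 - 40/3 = (v - 4)*(v - 3)*(v - 5/3)*(v + 2/3)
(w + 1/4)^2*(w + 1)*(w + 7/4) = w^4 + 13*w^3/4 + 51*w^2/16 + 67*w/64 + 7/64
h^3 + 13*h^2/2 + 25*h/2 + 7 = (h + 1)*(h + 2)*(h + 7/2)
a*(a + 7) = a^2 + 7*a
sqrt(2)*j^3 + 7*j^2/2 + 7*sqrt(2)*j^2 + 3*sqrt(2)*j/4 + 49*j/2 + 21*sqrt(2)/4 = (j + 7)*(j + 3*sqrt(2)/2)*(sqrt(2)*j + 1/2)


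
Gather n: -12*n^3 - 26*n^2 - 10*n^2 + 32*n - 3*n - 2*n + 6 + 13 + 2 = -12*n^3 - 36*n^2 + 27*n + 21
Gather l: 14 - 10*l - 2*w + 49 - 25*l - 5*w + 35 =-35*l - 7*w + 98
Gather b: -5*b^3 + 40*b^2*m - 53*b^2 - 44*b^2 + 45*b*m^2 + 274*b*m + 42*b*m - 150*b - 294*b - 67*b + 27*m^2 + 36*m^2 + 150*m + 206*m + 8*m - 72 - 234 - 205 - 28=-5*b^3 + b^2*(40*m - 97) + b*(45*m^2 + 316*m - 511) + 63*m^2 + 364*m - 539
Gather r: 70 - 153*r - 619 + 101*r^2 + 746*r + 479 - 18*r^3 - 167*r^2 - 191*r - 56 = -18*r^3 - 66*r^2 + 402*r - 126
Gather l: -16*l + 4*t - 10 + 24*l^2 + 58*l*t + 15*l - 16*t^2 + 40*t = 24*l^2 + l*(58*t - 1) - 16*t^2 + 44*t - 10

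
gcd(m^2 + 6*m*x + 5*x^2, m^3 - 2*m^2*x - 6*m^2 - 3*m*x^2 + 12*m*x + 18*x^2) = m + x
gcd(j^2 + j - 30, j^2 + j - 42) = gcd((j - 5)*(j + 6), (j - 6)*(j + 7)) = 1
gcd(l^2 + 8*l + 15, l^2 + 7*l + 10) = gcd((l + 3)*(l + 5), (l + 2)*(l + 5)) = l + 5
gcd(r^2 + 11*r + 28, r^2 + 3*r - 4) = r + 4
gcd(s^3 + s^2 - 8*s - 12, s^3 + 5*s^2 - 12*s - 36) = s^2 - s - 6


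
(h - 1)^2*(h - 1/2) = h^3 - 5*h^2/2 + 2*h - 1/2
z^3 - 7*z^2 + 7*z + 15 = (z - 5)*(z - 3)*(z + 1)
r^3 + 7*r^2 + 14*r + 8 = (r + 1)*(r + 2)*(r + 4)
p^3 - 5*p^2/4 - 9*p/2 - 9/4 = (p - 3)*(p + 3/4)*(p + 1)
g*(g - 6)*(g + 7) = g^3 + g^2 - 42*g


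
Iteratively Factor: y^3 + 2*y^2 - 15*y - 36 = (y + 3)*(y^2 - y - 12) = (y + 3)^2*(y - 4)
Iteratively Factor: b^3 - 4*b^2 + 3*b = (b)*(b^2 - 4*b + 3) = b*(b - 3)*(b - 1)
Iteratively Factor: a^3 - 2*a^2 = (a)*(a^2 - 2*a) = a*(a - 2)*(a)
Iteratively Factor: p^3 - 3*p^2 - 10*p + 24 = (p - 4)*(p^2 + p - 6) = (p - 4)*(p - 2)*(p + 3)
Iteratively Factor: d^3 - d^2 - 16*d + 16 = (d - 1)*(d^2 - 16) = (d - 1)*(d + 4)*(d - 4)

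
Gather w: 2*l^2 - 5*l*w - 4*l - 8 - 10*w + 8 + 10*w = 2*l^2 - 5*l*w - 4*l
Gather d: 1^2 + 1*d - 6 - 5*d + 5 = -4*d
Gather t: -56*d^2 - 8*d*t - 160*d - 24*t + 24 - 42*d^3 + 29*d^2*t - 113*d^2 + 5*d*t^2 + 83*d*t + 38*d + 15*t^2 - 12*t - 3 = -42*d^3 - 169*d^2 - 122*d + t^2*(5*d + 15) + t*(29*d^2 + 75*d - 36) + 21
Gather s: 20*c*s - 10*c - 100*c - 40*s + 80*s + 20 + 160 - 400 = -110*c + s*(20*c + 40) - 220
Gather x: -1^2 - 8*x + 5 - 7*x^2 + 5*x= -7*x^2 - 3*x + 4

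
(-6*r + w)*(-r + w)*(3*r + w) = 18*r^3 - 15*r^2*w - 4*r*w^2 + w^3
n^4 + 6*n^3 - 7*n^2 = n^2*(n - 1)*(n + 7)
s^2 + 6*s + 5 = (s + 1)*(s + 5)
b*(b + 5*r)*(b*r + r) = b^3*r + 5*b^2*r^2 + b^2*r + 5*b*r^2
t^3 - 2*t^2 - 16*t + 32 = (t - 4)*(t - 2)*(t + 4)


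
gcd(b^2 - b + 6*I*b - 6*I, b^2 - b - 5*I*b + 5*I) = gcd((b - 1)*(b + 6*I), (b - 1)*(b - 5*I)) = b - 1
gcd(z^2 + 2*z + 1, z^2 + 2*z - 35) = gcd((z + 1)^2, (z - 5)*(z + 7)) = 1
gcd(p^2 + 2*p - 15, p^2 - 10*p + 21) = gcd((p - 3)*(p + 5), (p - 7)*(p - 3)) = p - 3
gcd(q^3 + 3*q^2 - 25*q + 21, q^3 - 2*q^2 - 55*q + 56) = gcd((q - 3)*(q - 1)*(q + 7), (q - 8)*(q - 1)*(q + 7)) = q^2 + 6*q - 7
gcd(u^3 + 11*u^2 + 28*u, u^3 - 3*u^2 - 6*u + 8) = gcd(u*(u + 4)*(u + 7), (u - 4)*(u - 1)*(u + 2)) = 1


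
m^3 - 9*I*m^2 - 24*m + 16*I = (m - 4*I)^2*(m - I)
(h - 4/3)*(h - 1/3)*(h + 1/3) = h^3 - 4*h^2/3 - h/9 + 4/27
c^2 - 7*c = c*(c - 7)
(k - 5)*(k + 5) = k^2 - 25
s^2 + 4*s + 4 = (s + 2)^2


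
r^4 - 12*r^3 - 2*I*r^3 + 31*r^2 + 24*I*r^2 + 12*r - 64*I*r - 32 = (r - 8)*(r - 4)*(r - I)^2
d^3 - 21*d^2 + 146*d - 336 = (d - 8)*(d - 7)*(d - 6)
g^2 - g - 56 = (g - 8)*(g + 7)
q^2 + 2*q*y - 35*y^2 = (q - 5*y)*(q + 7*y)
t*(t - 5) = t^2 - 5*t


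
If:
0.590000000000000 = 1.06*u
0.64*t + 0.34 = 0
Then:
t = -0.53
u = 0.56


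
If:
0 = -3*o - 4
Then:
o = -4/3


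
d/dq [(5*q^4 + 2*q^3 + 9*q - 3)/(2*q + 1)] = (30*q^4 + 28*q^3 + 6*q^2 + 15)/(4*q^2 + 4*q + 1)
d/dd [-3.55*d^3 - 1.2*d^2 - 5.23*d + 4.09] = -10.65*d^2 - 2.4*d - 5.23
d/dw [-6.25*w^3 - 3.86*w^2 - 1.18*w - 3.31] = -18.75*w^2 - 7.72*w - 1.18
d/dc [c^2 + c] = 2*c + 1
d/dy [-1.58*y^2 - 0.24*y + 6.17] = -3.16*y - 0.24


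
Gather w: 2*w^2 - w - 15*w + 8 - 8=2*w^2 - 16*w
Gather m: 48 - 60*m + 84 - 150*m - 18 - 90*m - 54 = 60 - 300*m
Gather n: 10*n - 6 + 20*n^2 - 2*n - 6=20*n^2 + 8*n - 12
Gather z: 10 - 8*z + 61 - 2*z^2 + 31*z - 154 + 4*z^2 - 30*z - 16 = 2*z^2 - 7*z - 99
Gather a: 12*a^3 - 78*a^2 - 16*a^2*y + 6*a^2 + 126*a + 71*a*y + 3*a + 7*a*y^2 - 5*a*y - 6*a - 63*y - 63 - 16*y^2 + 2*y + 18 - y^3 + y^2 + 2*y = 12*a^3 + a^2*(-16*y - 72) + a*(7*y^2 + 66*y + 123) - y^3 - 15*y^2 - 59*y - 45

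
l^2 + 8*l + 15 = (l + 3)*(l + 5)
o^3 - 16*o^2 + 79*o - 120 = (o - 8)*(o - 5)*(o - 3)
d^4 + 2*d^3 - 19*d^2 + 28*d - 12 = (d - 2)*(d - 1)^2*(d + 6)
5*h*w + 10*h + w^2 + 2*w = (5*h + w)*(w + 2)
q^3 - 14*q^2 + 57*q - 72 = (q - 8)*(q - 3)^2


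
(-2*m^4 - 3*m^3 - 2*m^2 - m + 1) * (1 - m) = 2*m^5 + m^4 - m^3 - m^2 - 2*m + 1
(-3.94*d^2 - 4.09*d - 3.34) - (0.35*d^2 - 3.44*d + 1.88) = -4.29*d^2 - 0.65*d - 5.22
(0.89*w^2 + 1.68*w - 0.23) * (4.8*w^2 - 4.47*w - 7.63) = 4.272*w^4 + 4.0857*w^3 - 15.4043*w^2 - 11.7903*w + 1.7549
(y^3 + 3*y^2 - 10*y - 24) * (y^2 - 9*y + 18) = y^5 - 6*y^4 - 19*y^3 + 120*y^2 + 36*y - 432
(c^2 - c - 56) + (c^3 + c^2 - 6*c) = c^3 + 2*c^2 - 7*c - 56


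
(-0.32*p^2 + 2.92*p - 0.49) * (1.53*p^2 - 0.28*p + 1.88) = -0.4896*p^4 + 4.5572*p^3 - 2.1689*p^2 + 5.6268*p - 0.9212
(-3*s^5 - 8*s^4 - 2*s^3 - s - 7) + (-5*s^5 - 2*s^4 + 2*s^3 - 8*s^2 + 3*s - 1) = -8*s^5 - 10*s^4 - 8*s^2 + 2*s - 8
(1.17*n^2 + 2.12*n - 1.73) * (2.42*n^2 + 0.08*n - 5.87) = 2.8314*n^4 + 5.224*n^3 - 10.8849*n^2 - 12.5828*n + 10.1551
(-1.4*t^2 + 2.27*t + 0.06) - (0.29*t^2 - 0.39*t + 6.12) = -1.69*t^2 + 2.66*t - 6.06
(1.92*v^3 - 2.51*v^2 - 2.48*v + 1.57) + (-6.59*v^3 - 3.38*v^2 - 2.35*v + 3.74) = -4.67*v^3 - 5.89*v^2 - 4.83*v + 5.31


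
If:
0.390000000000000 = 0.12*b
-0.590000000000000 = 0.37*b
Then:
No Solution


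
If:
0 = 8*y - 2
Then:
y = 1/4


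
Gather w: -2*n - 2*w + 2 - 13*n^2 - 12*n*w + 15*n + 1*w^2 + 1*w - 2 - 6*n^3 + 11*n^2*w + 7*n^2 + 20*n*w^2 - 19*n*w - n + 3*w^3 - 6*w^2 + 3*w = -6*n^3 - 6*n^2 + 12*n + 3*w^3 + w^2*(20*n - 5) + w*(11*n^2 - 31*n + 2)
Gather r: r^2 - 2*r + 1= r^2 - 2*r + 1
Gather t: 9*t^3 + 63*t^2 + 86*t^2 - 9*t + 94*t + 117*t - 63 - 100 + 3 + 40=9*t^3 + 149*t^2 + 202*t - 120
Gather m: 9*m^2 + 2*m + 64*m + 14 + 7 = 9*m^2 + 66*m + 21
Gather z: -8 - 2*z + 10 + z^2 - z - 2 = z^2 - 3*z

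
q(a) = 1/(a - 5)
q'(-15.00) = 0.00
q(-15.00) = -0.05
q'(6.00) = -1.00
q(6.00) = 1.00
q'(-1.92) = -0.02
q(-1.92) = -0.14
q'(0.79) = -0.06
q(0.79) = -0.24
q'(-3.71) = -0.01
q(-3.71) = -0.11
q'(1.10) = -0.07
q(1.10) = -0.26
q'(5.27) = -13.72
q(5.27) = 3.70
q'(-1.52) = -0.02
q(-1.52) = -0.15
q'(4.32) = -2.16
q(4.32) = -1.47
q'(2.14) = -0.12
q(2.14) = -0.35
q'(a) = -1/(a - 5)^2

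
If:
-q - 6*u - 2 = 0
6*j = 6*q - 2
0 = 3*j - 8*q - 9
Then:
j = -7/3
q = -2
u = 0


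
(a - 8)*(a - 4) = a^2 - 12*a + 32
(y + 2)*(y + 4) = y^2 + 6*y + 8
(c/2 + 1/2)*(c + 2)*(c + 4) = c^3/2 + 7*c^2/2 + 7*c + 4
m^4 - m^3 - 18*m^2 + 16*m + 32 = (m - 4)*(m - 2)*(m + 1)*(m + 4)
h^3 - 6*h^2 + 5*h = h*(h - 5)*(h - 1)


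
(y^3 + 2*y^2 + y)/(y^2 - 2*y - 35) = y*(y^2 + 2*y + 1)/(y^2 - 2*y - 35)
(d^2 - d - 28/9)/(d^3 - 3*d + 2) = (d^2 - d - 28/9)/(d^3 - 3*d + 2)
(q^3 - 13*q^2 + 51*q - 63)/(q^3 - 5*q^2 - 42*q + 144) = (q^2 - 10*q + 21)/(q^2 - 2*q - 48)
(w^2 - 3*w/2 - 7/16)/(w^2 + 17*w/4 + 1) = (w - 7/4)/(w + 4)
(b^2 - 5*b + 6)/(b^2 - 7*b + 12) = (b - 2)/(b - 4)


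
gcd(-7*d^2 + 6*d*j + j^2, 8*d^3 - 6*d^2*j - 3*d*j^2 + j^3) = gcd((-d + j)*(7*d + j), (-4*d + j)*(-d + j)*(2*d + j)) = d - j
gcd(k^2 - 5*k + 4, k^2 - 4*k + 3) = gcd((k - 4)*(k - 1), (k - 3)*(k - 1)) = k - 1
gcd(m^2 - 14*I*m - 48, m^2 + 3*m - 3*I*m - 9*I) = 1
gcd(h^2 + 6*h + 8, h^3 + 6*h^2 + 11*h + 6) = h + 2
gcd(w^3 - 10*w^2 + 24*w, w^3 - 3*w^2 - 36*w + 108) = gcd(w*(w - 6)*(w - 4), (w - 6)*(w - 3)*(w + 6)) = w - 6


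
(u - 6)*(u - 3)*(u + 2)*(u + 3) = u^4 - 4*u^3 - 21*u^2 + 36*u + 108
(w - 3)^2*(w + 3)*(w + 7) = w^4 + 4*w^3 - 30*w^2 - 36*w + 189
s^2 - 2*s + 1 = (s - 1)^2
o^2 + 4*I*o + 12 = (o - 2*I)*(o + 6*I)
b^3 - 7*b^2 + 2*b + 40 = (b - 5)*(b - 4)*(b + 2)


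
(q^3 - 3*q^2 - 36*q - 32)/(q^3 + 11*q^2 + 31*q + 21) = (q^2 - 4*q - 32)/(q^2 + 10*q + 21)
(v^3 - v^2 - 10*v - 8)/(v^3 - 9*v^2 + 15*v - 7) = (v^3 - v^2 - 10*v - 8)/(v^3 - 9*v^2 + 15*v - 7)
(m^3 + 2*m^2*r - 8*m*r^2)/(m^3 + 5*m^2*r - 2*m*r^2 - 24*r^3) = m/(m + 3*r)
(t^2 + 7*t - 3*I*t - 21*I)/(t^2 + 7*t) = (t - 3*I)/t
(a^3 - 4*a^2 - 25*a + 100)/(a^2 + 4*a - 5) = (a^2 - 9*a + 20)/(a - 1)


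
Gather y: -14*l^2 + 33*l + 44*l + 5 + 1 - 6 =-14*l^2 + 77*l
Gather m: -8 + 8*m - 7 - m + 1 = 7*m - 14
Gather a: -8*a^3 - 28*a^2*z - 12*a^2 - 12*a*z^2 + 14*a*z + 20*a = -8*a^3 + a^2*(-28*z - 12) + a*(-12*z^2 + 14*z + 20)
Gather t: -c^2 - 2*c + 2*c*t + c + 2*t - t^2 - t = -c^2 - c - t^2 + t*(2*c + 1)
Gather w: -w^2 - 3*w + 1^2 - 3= -w^2 - 3*w - 2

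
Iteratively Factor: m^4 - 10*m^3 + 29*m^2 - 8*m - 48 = (m - 4)*(m^3 - 6*m^2 + 5*m + 12) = (m - 4)^2*(m^2 - 2*m - 3) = (m - 4)^2*(m + 1)*(m - 3)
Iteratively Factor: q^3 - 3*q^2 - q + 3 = (q + 1)*(q^2 - 4*q + 3) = (q - 3)*(q + 1)*(q - 1)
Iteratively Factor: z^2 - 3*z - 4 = (z - 4)*(z + 1)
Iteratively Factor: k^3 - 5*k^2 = (k)*(k^2 - 5*k) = k*(k - 5)*(k)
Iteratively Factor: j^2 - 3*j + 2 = (j - 2)*(j - 1)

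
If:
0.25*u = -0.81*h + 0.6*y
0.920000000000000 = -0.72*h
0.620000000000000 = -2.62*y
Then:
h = -1.28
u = 3.57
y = -0.24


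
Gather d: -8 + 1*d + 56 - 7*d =48 - 6*d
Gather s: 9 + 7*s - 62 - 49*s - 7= -42*s - 60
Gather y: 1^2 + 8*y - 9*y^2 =-9*y^2 + 8*y + 1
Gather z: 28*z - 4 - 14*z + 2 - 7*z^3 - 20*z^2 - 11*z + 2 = -7*z^3 - 20*z^2 + 3*z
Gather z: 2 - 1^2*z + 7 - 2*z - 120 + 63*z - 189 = 60*z - 300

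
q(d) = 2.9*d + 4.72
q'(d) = 2.90000000000000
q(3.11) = 13.74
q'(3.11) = 2.90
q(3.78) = 15.68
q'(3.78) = 2.90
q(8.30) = 28.79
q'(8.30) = 2.90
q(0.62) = 6.52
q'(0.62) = 2.90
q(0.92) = 7.39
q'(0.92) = 2.90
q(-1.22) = 1.18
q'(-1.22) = 2.90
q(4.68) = 18.29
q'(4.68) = 2.90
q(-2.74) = -3.23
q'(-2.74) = 2.90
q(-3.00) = -3.98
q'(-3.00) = 2.90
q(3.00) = 13.42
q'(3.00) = 2.90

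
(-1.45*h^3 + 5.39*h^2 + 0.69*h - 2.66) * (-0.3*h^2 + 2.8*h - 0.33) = 0.435*h^5 - 5.677*h^4 + 15.3635*h^3 + 0.9513*h^2 - 7.6757*h + 0.8778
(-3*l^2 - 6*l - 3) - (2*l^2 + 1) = -5*l^2 - 6*l - 4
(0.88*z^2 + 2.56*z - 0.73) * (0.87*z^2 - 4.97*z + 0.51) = 0.7656*z^4 - 2.1464*z^3 - 12.9095*z^2 + 4.9337*z - 0.3723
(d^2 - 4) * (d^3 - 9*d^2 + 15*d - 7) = d^5 - 9*d^4 + 11*d^3 + 29*d^2 - 60*d + 28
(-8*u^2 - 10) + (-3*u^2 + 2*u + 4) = -11*u^2 + 2*u - 6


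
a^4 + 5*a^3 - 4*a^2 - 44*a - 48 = (a - 3)*(a + 2)^2*(a + 4)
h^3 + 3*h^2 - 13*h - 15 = (h - 3)*(h + 1)*(h + 5)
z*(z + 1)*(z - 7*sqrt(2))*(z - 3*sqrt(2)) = z^4 - 10*sqrt(2)*z^3 + z^3 - 10*sqrt(2)*z^2 + 42*z^2 + 42*z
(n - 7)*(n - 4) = n^2 - 11*n + 28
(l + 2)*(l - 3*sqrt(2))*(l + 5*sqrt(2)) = l^3 + 2*l^2 + 2*sqrt(2)*l^2 - 30*l + 4*sqrt(2)*l - 60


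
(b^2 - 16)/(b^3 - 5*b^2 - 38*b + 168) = (b + 4)/(b^2 - b - 42)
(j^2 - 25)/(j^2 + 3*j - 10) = (j - 5)/(j - 2)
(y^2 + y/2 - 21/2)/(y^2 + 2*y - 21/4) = 2*(y - 3)/(2*y - 3)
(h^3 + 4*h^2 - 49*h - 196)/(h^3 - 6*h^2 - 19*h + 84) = (h + 7)/(h - 3)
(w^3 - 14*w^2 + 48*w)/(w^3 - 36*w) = (w - 8)/(w + 6)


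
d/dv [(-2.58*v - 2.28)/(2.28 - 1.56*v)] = (21.521376 - 14.725152*v)/(1.56*v - 2.28)^3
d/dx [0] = 0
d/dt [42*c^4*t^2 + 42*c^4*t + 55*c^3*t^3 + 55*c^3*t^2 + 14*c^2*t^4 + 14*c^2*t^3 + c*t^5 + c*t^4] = c*(84*c^3*t + 42*c^3 + 165*c^2*t^2 + 110*c^2*t + 56*c*t^3 + 42*c*t^2 + 5*t^4 + 4*t^3)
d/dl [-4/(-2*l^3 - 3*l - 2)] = 12*(-2*l^2 - 1)/(2*l^3 + 3*l + 2)^2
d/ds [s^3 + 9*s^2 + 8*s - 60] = 3*s^2 + 18*s + 8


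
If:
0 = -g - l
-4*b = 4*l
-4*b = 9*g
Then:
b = 0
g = 0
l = 0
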